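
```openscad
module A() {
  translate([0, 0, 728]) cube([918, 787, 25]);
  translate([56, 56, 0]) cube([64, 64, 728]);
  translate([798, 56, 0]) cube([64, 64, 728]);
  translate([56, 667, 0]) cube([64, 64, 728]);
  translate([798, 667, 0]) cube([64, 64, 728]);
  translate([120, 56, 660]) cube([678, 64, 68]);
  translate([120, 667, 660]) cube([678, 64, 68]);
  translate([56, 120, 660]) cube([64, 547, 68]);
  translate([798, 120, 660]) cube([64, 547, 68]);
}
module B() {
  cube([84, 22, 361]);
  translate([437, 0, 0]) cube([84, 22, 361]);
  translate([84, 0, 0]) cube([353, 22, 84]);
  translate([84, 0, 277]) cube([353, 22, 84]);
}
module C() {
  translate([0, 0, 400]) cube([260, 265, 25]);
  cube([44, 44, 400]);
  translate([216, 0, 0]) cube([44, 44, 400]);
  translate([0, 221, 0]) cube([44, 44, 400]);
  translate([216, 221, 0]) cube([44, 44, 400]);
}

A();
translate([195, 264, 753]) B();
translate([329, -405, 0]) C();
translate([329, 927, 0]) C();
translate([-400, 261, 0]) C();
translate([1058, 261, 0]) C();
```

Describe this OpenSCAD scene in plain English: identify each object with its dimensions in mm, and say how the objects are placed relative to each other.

A is a table with a 918×787 mm rectangular top, 25 mm thick, top surface at z = 753 mm, supported by four 64×64 mm square legs, each inset 56 mm from the nearest pair of top edges, running from the floor. Four apron rails, 64 mm thick and 68 mm tall, run between adjacent legs with their top edges flush with the underside of the top and their outer faces flush with the legs' outer faces.

B is a rectangular picture frame lying in the x–z plane (depth along y). The opening is 353 mm wide (x) by 193 mm tall (z), surrounded by a border 84 mm wide on all four sides. The frame is 22 mm deep and is made of two full-height vertical stiles with two horizontal rails fitted between them.

C is a four-legged stool. The seat is a 260×265×25 mm slab whose top surface is at z = 425 mm; four square legs, each 44×44 mm in cross-section, run from the floor (z = 0) to the underside of the seat, each flush with a corner of the seat.

The picture frame is on top of the table. Four stools sit around the table at the −y, +y, −x, +x sides.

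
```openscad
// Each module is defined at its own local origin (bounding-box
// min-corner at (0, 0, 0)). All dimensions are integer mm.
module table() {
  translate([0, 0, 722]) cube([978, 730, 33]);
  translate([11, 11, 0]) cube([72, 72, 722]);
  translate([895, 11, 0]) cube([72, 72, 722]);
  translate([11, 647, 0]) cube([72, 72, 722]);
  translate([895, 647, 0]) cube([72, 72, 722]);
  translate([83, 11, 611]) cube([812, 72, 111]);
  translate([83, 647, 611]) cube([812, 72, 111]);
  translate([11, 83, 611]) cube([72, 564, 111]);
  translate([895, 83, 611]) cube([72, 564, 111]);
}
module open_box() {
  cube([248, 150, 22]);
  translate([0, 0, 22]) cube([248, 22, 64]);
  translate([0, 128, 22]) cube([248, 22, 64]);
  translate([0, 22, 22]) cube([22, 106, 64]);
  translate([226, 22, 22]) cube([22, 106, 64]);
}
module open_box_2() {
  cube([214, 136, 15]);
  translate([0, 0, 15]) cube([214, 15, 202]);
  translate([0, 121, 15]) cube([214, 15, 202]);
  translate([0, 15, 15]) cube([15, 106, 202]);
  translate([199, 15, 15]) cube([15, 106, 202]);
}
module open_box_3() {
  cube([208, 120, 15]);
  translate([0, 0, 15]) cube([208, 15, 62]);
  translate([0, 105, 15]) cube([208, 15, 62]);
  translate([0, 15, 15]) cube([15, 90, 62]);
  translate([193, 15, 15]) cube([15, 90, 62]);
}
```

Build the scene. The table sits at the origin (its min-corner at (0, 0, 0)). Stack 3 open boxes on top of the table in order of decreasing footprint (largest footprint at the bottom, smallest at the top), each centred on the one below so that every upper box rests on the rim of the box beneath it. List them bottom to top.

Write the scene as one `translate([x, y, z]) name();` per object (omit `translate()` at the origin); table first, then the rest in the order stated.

table();
translate([365, 290, 755]) open_box();
translate([382, 297, 841]) open_box_2();
translate([385, 305, 1058]) open_box_3();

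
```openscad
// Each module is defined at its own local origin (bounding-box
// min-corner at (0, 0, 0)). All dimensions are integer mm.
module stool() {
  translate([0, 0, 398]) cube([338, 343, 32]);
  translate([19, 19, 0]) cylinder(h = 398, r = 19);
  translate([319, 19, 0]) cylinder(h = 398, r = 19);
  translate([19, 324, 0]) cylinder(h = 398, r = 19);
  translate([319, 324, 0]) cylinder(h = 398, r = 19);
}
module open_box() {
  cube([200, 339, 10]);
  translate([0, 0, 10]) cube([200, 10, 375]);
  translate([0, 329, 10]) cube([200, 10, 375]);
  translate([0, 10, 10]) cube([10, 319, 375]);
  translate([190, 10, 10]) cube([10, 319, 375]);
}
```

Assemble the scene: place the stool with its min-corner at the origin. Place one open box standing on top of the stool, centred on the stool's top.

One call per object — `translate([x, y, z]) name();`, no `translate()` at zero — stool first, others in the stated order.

stool();
translate([69, 2, 430]) open_box();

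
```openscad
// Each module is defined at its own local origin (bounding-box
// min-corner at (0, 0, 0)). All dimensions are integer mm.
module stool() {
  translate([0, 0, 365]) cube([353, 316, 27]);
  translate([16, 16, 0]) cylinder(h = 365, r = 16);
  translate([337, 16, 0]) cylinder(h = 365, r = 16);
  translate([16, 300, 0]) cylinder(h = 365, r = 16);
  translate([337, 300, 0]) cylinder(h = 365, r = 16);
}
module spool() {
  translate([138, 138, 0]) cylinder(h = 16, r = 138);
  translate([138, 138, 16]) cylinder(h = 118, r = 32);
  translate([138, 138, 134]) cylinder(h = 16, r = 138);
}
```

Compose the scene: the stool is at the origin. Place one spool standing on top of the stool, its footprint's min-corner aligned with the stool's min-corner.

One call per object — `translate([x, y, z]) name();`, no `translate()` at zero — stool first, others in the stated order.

stool();
translate([0, 0, 392]) spool();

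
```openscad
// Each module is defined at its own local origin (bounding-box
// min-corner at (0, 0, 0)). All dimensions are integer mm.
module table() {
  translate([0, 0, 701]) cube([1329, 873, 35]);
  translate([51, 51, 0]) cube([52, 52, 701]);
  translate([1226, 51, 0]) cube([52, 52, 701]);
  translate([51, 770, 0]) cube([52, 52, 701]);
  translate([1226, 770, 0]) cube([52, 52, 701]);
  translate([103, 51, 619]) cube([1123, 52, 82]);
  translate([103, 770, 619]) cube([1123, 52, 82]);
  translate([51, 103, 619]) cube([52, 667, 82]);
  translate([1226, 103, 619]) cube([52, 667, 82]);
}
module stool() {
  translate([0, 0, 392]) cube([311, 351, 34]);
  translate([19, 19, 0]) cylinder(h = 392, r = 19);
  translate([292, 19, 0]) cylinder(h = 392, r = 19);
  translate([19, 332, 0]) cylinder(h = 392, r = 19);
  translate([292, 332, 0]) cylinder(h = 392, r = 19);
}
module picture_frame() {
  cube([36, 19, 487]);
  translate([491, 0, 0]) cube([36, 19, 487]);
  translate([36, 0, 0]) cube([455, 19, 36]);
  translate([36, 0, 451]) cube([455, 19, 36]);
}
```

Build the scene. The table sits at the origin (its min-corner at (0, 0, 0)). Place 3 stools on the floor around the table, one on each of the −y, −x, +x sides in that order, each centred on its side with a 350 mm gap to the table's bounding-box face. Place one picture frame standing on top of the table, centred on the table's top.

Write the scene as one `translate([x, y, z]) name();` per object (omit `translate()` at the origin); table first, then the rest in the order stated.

table();
translate([509, -701, 0]) stool();
translate([-661, 261, 0]) stool();
translate([1679, 261, 0]) stool();
translate([401, 427, 736]) picture_frame();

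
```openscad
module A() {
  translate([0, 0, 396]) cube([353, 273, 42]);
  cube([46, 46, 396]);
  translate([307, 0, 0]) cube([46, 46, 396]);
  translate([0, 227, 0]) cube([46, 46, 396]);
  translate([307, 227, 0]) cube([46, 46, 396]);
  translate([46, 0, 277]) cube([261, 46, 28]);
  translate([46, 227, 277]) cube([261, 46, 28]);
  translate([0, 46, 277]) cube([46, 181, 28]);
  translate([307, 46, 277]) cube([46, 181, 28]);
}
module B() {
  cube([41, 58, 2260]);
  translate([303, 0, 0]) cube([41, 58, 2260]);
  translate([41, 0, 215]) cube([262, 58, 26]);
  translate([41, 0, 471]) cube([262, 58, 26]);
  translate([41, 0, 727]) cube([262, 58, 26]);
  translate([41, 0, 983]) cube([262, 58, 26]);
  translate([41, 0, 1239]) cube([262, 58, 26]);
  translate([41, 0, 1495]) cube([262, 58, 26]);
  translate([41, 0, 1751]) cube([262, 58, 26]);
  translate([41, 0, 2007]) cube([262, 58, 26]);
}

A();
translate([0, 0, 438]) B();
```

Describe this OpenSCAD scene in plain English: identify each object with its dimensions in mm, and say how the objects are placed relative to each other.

A is a four-legged stool. The seat is 353×273 mm, 42 mm thick, top at z = 438 mm. It stands on four square legs, each 46×46 mm in cross-section, from z = 0 to the seat underside, each flush with a corner of the seat. Four stretchers, 46 mm wide and 28 mm tall, connect adjacent legs with their undersides at z = 277 mm, each running between the inner faces of the legs it joins and aligned with the legs' outer faces on the other axis.

B is a straight ladder. Two 41×58 mm vertical rails, 2260 mm tall, stand 344 mm apart (outside-to-outside) with their front faces coplanar on the −y side. 8 rungs, each 58 mm deep and 26 mm tall, span between the inner faces of the rails, front faces flush with the rails. The lowest rung's underside is at z = 215 mm and rungs are spaced 256 mm apart (underside to underside).

The ladder is on top of the stool.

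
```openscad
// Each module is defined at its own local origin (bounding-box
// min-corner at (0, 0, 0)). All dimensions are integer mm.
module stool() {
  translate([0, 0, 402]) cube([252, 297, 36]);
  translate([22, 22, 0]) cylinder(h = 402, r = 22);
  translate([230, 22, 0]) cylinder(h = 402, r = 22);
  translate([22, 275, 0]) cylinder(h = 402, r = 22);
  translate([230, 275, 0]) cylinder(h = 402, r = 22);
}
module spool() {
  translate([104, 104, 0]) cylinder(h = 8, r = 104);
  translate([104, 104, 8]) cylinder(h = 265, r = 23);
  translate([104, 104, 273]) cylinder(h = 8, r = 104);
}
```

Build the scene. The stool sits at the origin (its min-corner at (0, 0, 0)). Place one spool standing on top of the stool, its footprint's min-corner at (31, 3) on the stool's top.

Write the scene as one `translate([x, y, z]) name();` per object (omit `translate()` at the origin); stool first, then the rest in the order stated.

stool();
translate([31, 3, 438]) spool();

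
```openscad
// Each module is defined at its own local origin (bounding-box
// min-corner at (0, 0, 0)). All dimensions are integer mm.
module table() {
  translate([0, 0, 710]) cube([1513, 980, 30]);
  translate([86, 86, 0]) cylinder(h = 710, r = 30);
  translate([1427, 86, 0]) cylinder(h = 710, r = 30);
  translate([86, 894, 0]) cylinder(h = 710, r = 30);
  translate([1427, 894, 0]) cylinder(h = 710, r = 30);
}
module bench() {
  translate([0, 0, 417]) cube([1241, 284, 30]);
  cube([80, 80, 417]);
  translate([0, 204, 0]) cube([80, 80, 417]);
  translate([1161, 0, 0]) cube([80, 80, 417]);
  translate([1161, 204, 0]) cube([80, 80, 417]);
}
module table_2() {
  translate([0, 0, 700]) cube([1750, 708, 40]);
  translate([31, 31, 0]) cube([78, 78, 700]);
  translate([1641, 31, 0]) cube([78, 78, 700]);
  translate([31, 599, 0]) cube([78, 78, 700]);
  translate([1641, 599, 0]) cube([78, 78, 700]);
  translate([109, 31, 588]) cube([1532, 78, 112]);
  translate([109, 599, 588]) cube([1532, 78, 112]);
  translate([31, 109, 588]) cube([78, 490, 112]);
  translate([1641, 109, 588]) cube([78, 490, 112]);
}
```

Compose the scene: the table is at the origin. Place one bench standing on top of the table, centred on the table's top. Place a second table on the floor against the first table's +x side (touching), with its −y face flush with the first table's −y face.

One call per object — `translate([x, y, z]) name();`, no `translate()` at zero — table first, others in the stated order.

table();
translate([136, 348, 740]) bench();
translate([1513, 0, 0]) table_2();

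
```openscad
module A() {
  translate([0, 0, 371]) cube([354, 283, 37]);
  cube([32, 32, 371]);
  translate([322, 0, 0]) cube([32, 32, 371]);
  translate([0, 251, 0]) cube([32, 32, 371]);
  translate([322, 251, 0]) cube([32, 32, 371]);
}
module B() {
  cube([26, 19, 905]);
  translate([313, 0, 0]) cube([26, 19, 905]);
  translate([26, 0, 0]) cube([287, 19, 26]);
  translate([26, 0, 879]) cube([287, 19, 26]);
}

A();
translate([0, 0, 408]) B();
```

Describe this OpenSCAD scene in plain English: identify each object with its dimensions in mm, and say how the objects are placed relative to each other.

A is a simple wooden stool: a rectangular seat 354 mm (x) by 283 mm (y), 37 mm thick, top face at z = 408 mm, on four square legs, each 32×32 mm in cross-section. The legs rest on z = 0, each flush with a corner of the seat.

B is a rectangular picture frame lying in the x–z plane (depth along y). The opening is 287 mm wide (x) by 853 mm tall (z), surrounded by a border 26 mm wide on all four sides. The frame is 19 mm deep and is made of two full-height vertical stiles with two horizontal rails fitted between them.

The picture frame is on top of the stool.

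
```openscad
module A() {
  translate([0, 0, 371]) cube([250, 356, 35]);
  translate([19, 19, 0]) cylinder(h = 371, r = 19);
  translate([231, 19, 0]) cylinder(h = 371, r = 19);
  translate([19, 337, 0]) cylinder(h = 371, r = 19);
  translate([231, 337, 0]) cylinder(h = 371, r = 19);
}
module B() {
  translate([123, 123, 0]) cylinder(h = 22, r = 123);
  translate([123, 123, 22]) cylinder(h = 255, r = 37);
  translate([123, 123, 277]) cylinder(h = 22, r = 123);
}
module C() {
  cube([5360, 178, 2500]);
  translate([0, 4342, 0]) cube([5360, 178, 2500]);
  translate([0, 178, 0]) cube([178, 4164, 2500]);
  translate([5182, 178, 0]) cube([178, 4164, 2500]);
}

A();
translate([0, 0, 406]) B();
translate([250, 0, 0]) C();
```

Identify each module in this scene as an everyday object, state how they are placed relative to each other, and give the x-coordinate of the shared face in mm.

A is a stool. B is a spool. C is a house frame. The spool is on top of the stool. The house frame is against the stool's +x side, with their −y faces flush. The x-coordinate of the shared face is 250 mm.

The stool's +x face and the house frame's −x face are both at x = 250 mm.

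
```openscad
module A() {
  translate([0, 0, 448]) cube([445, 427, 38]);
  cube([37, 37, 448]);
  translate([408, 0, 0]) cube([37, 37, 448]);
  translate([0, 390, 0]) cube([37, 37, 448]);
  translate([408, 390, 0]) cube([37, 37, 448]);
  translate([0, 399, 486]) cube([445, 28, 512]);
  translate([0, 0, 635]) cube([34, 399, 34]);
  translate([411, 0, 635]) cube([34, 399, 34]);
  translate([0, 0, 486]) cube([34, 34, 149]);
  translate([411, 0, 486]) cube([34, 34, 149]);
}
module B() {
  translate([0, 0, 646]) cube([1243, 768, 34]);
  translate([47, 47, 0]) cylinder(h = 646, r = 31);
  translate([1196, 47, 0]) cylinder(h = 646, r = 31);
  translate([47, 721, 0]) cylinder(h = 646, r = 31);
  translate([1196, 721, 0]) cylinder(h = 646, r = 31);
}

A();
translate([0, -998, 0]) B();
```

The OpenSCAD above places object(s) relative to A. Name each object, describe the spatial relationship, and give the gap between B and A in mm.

A is a chair. B is a table. The table is on the floor beside the chair on its −y side. The gap between the table and the chair is 230 mm.

The table's nearest face is 230 mm from the chair's −y face.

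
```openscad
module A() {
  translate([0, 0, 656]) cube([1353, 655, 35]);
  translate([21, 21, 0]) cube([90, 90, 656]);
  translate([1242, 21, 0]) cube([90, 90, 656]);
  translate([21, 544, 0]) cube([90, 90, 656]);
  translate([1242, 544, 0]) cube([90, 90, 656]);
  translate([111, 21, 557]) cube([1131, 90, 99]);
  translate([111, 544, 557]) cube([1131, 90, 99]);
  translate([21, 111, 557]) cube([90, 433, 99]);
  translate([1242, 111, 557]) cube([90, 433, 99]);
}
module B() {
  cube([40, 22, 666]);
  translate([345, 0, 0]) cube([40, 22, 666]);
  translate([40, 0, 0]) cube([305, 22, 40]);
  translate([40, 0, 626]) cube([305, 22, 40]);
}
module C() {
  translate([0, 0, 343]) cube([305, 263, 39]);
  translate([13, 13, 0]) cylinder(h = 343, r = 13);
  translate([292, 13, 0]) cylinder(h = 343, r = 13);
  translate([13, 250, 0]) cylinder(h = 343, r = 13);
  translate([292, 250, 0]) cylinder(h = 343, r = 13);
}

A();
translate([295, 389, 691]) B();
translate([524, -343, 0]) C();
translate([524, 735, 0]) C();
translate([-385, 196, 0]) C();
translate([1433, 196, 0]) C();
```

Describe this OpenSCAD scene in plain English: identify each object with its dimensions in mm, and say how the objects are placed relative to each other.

A is a rectangular dining table. The top is 1353×655×35 mm with its upper surface at z = 691 mm. It stands on four 90×90 mm square legs, each inset 21 mm from the nearest pair of top edges, running from the floor to the underside of the top. Four apron rails, 90 mm thick and 99 mm tall, run between adjacent legs with their top edges flush with the underside of the top and their outer faces flush with the legs' outer faces.

B is a rectangular picture frame lying in the x–z plane (depth along y). The opening is 305 mm wide (x) by 586 mm tall (z), surrounded by a border 40 mm wide on all four sides. The frame is 22 mm deep and is made of two full-height vertical stiles with two horizontal rails fitted between them.

C is a four-legged stool. The seat is 305×263 mm, 39 mm thick, top at z = 382 mm. It stands on four round legs, each 26 mm in diameter, from z = 0 to the seat underside, each leg's axis is inset half a diameter from the nearest pair of seat edges (so the leg's bounding box is flush with the corner).

The picture frame is on top of the table. Four stools sit around the table at the −y, +y, −x, +x sides.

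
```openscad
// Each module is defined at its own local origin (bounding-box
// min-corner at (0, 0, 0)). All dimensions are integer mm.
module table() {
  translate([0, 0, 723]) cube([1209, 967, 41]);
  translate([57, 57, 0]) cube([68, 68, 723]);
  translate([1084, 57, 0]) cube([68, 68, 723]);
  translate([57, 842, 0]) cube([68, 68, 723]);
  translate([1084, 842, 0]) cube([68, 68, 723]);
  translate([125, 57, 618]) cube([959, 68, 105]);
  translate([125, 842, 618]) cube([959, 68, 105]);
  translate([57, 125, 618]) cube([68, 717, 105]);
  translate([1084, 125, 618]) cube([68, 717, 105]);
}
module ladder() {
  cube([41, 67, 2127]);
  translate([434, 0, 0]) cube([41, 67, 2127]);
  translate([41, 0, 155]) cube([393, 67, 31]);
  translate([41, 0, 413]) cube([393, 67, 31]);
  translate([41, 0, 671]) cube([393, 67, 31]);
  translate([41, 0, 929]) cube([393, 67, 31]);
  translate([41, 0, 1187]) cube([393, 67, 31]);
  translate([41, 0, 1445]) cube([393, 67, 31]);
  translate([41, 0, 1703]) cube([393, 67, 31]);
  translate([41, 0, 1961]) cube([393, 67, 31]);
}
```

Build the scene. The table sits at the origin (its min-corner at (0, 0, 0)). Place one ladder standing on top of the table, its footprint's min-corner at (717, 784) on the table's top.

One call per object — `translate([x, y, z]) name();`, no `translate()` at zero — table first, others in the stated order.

table();
translate([717, 784, 764]) ladder();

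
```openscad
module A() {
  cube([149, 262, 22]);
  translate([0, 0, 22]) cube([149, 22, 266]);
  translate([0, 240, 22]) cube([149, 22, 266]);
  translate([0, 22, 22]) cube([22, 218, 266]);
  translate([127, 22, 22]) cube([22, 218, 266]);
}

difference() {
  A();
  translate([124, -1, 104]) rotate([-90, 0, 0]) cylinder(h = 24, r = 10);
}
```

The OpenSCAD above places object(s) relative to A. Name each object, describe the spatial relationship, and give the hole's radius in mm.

The subtracted cylinder has r = 10 mm.

A is an open box. The open box has a circular hole through its front wall. The hole's radius is 10 mm.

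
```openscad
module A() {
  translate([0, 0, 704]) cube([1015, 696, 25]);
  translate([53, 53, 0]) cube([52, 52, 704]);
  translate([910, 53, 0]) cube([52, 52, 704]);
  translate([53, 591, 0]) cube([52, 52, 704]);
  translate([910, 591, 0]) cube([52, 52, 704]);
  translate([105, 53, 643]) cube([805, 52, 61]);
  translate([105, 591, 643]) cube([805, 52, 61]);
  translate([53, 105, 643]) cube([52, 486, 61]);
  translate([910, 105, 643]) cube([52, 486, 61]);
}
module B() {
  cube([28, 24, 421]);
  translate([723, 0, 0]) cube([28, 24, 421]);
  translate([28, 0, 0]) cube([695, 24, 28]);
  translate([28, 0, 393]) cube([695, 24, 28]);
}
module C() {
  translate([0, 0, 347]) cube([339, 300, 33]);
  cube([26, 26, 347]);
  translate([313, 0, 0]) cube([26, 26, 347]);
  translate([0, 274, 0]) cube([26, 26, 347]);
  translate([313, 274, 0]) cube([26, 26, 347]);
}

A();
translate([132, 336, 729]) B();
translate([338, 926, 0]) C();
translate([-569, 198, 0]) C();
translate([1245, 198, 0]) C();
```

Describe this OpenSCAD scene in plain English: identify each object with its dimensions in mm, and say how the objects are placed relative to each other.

A is a rectangular dining table. The top is 1015×696×25 mm with its upper surface at z = 729 mm. It stands on four 52×52 mm square legs, each inset 53 mm from the nearest pair of top edges, running from the floor to the underside of the top. Four apron rails, 52 mm thick and 61 mm tall, run between adjacent legs with their top edges flush with the underside of the top and their outer faces flush with the legs' outer faces.

B is a rectangular picture frame lying in the x–z plane (depth along y). The opening is 695 mm wide (x) by 365 mm tall (z), surrounded by a border 28 mm wide on all four sides. The frame is 24 mm deep and is made of two full-height vertical stiles with two horizontal rails fitted between them.

C is a simple wooden stool: a rectangular seat 339 mm (x) by 300 mm (y), 33 mm thick, top face at z = 380 mm, on four square legs, each 26×26 mm in cross-section. The legs rest on z = 0, each flush with a corner of the seat.

The picture frame is on top of the table, centred. Three stools sit around the table at the +y, −x, +x sides.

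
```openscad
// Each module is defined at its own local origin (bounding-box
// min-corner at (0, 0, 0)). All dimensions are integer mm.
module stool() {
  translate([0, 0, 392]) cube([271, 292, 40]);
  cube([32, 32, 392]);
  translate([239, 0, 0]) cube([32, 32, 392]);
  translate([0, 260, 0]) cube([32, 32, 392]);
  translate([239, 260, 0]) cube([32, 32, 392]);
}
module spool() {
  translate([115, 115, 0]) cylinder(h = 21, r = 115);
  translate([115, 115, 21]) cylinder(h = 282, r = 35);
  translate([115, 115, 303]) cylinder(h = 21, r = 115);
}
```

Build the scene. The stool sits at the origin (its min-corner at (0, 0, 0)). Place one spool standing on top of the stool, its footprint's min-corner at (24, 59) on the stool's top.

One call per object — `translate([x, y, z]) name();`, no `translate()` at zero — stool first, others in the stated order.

stool();
translate([24, 59, 432]) spool();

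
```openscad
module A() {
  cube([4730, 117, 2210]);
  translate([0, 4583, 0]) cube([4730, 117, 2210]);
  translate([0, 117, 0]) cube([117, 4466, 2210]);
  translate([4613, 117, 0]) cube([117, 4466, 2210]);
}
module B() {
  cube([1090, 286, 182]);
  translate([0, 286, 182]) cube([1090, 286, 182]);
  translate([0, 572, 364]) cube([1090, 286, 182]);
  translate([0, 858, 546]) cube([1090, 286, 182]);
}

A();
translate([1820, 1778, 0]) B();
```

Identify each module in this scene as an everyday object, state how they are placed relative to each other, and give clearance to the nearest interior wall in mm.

A is a house frame. B is a staircase. The staircase sits inside the house frame, centred. The clearance to the nearest interior wall is 1661 mm.

Clearances: x = 1703, y = 1661; minimum 1661 mm.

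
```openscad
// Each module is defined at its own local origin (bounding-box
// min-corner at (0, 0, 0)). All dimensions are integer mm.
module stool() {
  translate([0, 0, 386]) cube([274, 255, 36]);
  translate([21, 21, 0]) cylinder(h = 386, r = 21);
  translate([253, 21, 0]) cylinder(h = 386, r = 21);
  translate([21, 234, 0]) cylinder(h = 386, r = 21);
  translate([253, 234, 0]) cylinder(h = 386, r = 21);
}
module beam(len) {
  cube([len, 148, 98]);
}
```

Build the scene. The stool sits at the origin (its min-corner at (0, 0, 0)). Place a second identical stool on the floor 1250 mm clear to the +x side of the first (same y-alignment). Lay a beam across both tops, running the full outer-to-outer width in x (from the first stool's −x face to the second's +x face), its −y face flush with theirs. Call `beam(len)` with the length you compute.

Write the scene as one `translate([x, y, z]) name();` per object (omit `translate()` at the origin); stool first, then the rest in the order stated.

stool();
translate([1524, 0, 0]) stool();
translate([0, 0, 422]) beam(1798);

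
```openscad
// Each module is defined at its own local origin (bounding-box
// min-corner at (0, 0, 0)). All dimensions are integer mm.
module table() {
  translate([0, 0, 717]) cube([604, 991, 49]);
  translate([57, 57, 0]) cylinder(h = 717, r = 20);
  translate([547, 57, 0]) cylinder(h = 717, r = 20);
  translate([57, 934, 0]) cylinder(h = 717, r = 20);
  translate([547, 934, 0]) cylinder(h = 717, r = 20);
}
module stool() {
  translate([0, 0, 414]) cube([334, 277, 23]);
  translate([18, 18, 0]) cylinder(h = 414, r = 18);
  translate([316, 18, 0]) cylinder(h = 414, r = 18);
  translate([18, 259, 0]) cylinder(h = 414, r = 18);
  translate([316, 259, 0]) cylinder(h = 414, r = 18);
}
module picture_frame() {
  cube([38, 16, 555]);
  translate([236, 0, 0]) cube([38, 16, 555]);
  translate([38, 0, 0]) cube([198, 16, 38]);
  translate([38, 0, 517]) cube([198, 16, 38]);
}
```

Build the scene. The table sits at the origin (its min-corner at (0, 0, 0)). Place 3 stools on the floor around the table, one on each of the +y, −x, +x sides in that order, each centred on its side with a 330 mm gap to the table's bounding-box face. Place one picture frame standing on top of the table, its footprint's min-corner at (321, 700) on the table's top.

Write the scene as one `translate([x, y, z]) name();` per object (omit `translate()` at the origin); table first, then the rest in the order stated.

table();
translate([135, 1321, 0]) stool();
translate([-664, 357, 0]) stool();
translate([934, 357, 0]) stool();
translate([321, 700, 766]) picture_frame();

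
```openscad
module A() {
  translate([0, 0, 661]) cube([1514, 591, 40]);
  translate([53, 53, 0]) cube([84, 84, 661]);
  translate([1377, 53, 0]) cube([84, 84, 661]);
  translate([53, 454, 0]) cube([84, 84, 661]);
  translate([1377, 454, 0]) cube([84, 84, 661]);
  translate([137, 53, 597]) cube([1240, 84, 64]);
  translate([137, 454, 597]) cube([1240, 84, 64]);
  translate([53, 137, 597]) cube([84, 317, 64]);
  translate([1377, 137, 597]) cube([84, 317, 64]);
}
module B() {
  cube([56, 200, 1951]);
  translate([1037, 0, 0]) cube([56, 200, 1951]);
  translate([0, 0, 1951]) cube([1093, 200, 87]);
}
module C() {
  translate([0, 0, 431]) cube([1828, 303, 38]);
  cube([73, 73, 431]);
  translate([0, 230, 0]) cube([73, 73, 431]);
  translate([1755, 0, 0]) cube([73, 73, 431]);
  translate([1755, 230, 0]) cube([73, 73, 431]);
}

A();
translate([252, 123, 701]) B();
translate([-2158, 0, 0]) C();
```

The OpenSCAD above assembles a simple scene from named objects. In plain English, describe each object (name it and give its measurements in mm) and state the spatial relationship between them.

A is a table: top 1514 mm (x) × 591 mm (y), 40 mm thick, upper face at z = 701 mm, on four 84×84 mm square legs, each inset 53 mm from the nearest pair of top edges, running from z = 0 to the bottom of the top. Four apron rails, 84 mm thick and 64 mm tall, run between adjacent legs with their top edges flush with the underside of the top and their outer faces flush with the legs' outer faces.

B is a rectangular door frame: two vertical jambs of 56×200 mm section, 1951 mm tall, with a clear opening 981 mm wide between their inner faces. A header 87 mm tall and 200 mm deep lies on top of the jambs and spans the full outside width.

C is a long wooden bench with a 1828 mm (x) × 303 mm (y) seat, 38 mm thick, its top surface 469 mm above the floor. Four 73 mm square legs at the seat corners, flush with the edges, run from z = 0 to the seat underside.

The door frame is on top of the table. The bench is on the floor beside the table on its −x side.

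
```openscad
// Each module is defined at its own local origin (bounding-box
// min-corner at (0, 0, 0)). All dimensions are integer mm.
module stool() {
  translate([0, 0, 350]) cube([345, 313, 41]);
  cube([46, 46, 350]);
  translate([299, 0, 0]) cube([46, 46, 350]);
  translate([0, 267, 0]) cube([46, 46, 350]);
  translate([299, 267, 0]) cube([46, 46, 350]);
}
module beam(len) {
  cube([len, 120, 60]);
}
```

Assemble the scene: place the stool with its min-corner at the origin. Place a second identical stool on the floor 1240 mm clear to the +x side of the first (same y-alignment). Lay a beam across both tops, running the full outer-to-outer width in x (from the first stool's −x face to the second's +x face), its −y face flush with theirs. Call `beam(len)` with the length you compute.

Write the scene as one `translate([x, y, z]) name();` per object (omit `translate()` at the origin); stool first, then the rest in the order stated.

stool();
translate([1585, 0, 0]) stool();
translate([0, 0, 391]) beam(1930);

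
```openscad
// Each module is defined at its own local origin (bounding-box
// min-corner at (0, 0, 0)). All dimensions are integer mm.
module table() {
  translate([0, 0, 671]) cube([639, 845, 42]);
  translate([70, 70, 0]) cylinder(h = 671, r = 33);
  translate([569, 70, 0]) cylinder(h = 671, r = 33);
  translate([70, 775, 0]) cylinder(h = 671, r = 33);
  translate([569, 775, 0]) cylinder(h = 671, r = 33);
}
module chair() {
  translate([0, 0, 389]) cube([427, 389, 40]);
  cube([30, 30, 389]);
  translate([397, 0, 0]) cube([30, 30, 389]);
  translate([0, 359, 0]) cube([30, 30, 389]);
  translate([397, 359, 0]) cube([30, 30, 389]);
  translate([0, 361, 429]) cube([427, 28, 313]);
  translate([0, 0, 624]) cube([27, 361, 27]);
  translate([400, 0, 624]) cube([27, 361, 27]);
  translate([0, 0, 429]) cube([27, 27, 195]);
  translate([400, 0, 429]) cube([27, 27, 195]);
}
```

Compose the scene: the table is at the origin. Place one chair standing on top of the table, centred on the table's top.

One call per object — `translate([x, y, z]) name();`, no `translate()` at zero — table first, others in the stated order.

table();
translate([106, 228, 713]) chair();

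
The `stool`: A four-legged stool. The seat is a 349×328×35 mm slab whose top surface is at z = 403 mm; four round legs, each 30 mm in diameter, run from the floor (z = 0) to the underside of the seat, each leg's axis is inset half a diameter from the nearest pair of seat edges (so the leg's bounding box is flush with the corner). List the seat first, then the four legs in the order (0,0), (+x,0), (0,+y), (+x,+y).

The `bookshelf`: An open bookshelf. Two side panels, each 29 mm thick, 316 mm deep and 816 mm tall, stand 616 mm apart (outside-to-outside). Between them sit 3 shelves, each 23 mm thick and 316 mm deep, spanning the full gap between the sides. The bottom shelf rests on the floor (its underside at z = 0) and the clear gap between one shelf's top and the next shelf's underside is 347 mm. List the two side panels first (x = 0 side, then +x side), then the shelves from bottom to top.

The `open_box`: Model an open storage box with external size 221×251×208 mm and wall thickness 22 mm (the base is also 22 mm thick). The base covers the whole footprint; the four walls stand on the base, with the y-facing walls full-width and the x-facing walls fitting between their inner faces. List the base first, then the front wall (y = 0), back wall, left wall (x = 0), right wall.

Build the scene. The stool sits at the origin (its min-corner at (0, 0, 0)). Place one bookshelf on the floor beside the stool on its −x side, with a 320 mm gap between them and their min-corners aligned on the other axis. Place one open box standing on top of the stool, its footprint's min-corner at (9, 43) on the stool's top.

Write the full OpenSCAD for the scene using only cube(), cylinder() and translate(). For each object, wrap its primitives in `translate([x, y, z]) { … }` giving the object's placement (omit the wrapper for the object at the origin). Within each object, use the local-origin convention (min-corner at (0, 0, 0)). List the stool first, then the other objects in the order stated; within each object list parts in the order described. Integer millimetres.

translate([0, 0, 368]) cube([349, 328, 35]);
translate([15, 15, 0]) cylinder(h = 368, r = 15);
translate([334, 15, 0]) cylinder(h = 368, r = 15);
translate([15, 313, 0]) cylinder(h = 368, r = 15);
translate([334, 313, 0]) cylinder(h = 368, r = 15);
translate([-936, 0, 0]) {
  cube([29, 316, 816]);
  translate([587, 0, 0]) cube([29, 316, 816]);
  translate([29, 0, 0]) cube([558, 316, 23]);
  translate([29, 0, 370]) cube([558, 316, 23]);
  translate([29, 0, 740]) cube([558, 316, 23]);
}
translate([9, 43, 403]) {
  cube([221, 251, 22]);
  translate([0, 0, 22]) cube([221, 22, 186]);
  translate([0, 229, 22]) cube([221, 22, 186]);
  translate([0, 22, 22]) cube([22, 207, 186]);
  translate([199, 22, 22]) cube([22, 207, 186]);
}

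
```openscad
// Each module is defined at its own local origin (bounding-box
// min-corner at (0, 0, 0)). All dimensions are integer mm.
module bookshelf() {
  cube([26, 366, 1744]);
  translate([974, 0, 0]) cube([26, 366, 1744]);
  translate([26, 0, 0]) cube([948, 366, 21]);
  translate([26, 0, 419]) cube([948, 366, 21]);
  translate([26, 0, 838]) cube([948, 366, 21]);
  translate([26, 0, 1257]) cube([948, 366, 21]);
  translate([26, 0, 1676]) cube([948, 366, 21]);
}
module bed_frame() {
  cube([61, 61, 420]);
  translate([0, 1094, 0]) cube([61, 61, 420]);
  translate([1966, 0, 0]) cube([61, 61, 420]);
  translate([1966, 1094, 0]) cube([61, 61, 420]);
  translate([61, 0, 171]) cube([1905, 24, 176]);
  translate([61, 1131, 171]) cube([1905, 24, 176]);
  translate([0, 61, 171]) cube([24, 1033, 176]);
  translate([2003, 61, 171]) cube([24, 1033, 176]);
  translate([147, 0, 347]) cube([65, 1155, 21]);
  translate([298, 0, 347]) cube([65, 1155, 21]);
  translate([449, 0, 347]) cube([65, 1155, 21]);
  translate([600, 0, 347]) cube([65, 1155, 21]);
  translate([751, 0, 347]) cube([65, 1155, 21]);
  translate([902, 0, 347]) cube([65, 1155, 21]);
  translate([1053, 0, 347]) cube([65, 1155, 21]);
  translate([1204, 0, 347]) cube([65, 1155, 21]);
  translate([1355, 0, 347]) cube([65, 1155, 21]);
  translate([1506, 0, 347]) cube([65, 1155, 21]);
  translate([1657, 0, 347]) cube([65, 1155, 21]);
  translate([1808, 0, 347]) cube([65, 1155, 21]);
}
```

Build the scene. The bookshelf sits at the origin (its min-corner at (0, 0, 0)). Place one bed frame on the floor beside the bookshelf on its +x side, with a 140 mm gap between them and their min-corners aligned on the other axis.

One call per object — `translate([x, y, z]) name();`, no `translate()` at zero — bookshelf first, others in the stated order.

bookshelf();
translate([1140, 0, 0]) bed_frame();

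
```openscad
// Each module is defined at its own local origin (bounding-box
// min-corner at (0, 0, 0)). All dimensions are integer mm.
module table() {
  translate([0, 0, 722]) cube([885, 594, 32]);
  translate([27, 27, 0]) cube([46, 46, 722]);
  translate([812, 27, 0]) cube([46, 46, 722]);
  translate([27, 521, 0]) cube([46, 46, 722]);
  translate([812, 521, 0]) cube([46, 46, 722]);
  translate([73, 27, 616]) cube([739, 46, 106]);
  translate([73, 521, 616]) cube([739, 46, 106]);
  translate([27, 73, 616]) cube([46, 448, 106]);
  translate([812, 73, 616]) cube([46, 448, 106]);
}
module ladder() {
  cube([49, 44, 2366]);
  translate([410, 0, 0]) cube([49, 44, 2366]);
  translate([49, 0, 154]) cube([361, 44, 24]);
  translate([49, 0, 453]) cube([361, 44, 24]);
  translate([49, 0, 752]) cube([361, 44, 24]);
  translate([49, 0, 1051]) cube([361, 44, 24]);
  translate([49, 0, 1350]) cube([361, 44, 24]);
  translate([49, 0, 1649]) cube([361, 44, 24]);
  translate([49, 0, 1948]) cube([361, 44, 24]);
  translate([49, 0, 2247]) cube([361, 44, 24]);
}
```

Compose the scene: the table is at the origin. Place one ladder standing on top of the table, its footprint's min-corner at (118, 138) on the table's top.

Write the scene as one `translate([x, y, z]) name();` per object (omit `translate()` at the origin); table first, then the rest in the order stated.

table();
translate([118, 138, 754]) ladder();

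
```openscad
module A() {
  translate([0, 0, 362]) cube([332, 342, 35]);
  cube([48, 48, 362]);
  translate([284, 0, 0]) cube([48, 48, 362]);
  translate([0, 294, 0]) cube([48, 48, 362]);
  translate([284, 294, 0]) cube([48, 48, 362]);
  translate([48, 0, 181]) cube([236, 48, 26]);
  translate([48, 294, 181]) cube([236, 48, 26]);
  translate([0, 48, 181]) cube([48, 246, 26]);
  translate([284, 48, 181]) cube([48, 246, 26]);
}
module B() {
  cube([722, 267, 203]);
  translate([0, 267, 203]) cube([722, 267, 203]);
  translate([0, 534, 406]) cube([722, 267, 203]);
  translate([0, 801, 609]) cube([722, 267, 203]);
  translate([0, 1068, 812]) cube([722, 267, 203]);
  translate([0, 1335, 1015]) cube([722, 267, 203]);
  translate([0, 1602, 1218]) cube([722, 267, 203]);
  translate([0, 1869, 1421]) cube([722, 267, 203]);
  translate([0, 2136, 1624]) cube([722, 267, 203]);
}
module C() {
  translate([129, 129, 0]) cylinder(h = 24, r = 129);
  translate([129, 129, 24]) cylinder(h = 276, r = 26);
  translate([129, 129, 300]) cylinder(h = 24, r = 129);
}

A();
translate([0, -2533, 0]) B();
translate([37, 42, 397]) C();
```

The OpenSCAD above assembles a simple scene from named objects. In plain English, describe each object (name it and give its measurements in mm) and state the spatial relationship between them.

A is a simple wooden stool: a rectangular seat 332 mm (x) by 342 mm (y), 35 mm thick, top face at z = 397 mm, on four square legs, each 48×48 mm in cross-section. The legs rest on z = 0, each flush with a corner of the seat. Four stretchers, 48 mm wide and 26 mm tall, connect adjacent legs with their undersides at z = 181 mm, each running between the inner faces of the legs it joins and aligned with the legs' outer faces on the other axis.

B is a run of 9 identical solid stair steps. Each tread is 722×267 mm and each step block is 203 mm high. Step 1 rests on the floor; step k is offset from step 1 by (k−1)×267 mm in y and (k−1)×203 mm in z.

C is a spool: two coaxial disc flanges of radius 129 mm and thickness 24 mm, joined by a core cylinder of radius 26 mm and height 276 mm. The lower flange rests on z = 0 and the three cylinders share a vertical axis.

The staircase is on the floor beside the stool on its −y side. The spool is on top of the stool, centred.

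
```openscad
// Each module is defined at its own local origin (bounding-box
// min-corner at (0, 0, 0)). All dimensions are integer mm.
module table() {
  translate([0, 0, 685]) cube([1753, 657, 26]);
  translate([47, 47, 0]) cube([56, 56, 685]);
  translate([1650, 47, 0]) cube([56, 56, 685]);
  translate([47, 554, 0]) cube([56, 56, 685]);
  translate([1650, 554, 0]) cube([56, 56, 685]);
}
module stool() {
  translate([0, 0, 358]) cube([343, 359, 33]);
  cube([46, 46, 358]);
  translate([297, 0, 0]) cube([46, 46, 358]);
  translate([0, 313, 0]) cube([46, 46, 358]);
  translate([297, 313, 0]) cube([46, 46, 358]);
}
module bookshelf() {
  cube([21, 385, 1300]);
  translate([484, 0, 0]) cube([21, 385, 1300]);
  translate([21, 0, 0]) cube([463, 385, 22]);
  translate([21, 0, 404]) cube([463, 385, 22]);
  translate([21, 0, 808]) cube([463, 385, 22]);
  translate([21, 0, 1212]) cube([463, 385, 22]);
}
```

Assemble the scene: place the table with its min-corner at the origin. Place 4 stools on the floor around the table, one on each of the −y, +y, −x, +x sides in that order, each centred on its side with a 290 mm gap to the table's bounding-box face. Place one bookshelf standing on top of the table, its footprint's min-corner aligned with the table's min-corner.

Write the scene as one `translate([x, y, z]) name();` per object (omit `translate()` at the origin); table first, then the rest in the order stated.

table();
translate([705, -649, 0]) stool();
translate([705, 947, 0]) stool();
translate([-633, 149, 0]) stool();
translate([2043, 149, 0]) stool();
translate([0, 0, 711]) bookshelf();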